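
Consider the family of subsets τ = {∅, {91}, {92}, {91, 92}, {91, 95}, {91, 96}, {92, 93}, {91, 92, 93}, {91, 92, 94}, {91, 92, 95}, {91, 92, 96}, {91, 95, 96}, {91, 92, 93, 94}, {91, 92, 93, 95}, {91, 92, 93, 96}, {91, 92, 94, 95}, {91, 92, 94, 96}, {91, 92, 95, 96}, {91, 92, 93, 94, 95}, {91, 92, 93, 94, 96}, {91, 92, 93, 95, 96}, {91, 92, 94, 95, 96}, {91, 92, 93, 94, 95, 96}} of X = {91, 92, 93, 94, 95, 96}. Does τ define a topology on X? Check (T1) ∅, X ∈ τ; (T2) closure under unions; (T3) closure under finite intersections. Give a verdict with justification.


τ IS a topology on X.

Axiom (T1): ∅ ∈ τ? Yes; X ∈ τ? Yes.
Axiom (T2/T3): check pairwise unions and intersections of members of τ.
All pairwise intersections and unions checked — each lies in τ. Therefore τ satisfies (T1), (T2), (T3): it IS a topology on X.


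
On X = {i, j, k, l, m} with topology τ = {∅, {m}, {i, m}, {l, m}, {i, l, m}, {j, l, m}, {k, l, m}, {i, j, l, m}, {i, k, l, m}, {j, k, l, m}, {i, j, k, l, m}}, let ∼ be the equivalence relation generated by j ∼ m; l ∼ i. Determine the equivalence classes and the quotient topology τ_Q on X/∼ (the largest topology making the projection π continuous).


X/∼ = {[i=l], [j=m], [k]}; |τ_Q| = 3.

Equivalence classes: [i=l], [j=m], [k].
Quotient map π: X → X/∼ sends i ↦ [i=l], j ↦ [j=m], k ↦ [k], l ↦ [i=l], m ↦ [j=m].
For each subset V ⊆ X/∼, compute π^{-1}(V) ⊆ X and check whether π^{-1}(V) ∈ τ. V is open in τ_Q iff π^{-1}(V) ∈ τ.
  V = {}: π^{-1}(V) = ∅ ∈ τ ✓.
  V = {[i=l]}: π^{-1}(V) = {i, l} ∉ τ ✗.
  V = {[j=m]}: π^{-1}(V) = {j, m} ∉ τ ✗.
  V = {[i=l], [j=m]}: π^{-1}(V) = {i, j, l, m} ∈ τ ✓.
  V = {[k]}: π^{-1}(V) = {k} ∉ τ ✗.
  V = {[i=l], [k]}: π^{-1}(V) = {i, k, l} ∉ τ ✗.
  V = {[j=m], [k]}: π^{-1}(V) = {j, k, m} ∉ τ ✗.
  V = {[i=l], [j=m], [k]}: π^{-1}(V) = {i, j, k, l, m} ∈ τ ✓.
Open sets in the quotient: τ_Q = {{}, {[i=l], [j=m]}, {[i=l], [j=m], [k]}} (3 elements).


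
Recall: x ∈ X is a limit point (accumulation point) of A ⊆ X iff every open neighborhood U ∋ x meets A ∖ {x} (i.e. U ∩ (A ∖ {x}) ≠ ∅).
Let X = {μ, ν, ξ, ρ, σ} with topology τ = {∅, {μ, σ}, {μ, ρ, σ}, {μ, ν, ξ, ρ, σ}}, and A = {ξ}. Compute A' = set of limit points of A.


A' = {ν}

For each x ∈ X, list the open sets U ∈ τ with x ∈ U, then check whether U ∩ (A ∖ {x}) ≠ ∅ for every such U.
  x = μ: open {μ, σ} ∋ x has {μ, σ} ∩ (A ∖ {μ}) = ∅, so x is NOT a limit point.
  x = ν: opens ∋ x are {μ, ν, ξ, ρ, σ}; each meets A ∖ {ν}, so x IS a limit point.
  x = ξ: open {μ, ν, ξ, ρ, σ} ∋ x has {μ, ν, ξ, ρ, σ} ∩ (A ∖ {ξ}) = ∅, so x is NOT a limit point.
  x = ρ: open {μ, ρ, σ} ∋ x has {μ, ρ, σ} ∩ (A ∖ {ρ}) = ∅, so x is NOT a limit point.
  x = σ: open {μ, σ} ∋ x has {μ, σ} ∩ (A ∖ {σ}) = ∅, so x is NOT a limit point.
Collecting: A' = {ν}.


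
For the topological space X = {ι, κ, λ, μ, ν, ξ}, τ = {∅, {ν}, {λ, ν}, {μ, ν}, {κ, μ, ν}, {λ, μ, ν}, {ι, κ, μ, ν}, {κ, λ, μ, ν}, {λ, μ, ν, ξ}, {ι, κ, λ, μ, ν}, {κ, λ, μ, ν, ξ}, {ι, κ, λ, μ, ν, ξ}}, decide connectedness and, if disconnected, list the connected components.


(X, τ) is connected.

Find clopen sets (U ∈ τ with X ∖ U ∈ τ):
  U = ∅, X ∖ U = {ι, κ, λ, μ, ν, ξ} — both open, so U is clopen.
  U = {ι, κ, λ, μ, ν, ξ}, X ∖ U = ∅ — both open, so U is clopen.
Only trivial clopens (∅ and X) exist, so (X, τ) is connected.
Compute connected components by grouping points that agree on all clopens:
  component: {ι, κ, λ, μ, ν, ξ}


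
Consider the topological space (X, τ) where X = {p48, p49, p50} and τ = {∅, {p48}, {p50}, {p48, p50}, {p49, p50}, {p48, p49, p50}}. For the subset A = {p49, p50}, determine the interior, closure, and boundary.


int(A) = {p49, p50}, cl(A) = {p49, p50}, ∂A = ∅.

Closed sets in (X, τ) are complements of opens:
  closed(X, τ) = {∅, {p48}, {p49}, {p48, p49}, {p49, p50}, {p48, p49, p50}}.
int(A) = ⋃ {U ∈ τ : U ⊆ A}. Opens contained in A: ∅, {p50}, {p49, p50}.
Taking the union of these: int(A) = {p49, p50}.
cl(A) = ⋂ {C closed : A ⊆ C}. Closed sets containing A: {p49, p50}, {p48, p49, p50}.
Intersecting these: cl(A) = {p49, p50}.
∂A = cl(A) ∖ int(A) = {p49, p50} ∖ {p49, p50} = ∅.


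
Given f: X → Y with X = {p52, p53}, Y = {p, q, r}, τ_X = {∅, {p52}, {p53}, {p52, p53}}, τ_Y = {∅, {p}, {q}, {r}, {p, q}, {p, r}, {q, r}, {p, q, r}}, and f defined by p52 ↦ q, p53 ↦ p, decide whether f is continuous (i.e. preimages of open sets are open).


f IS continuous.

Compute f^{-1}(U) for each U ∈ τ_Y:
  U = ∅: f^{-1}(U) = ∅ ∈ τ_X ✓.
  U = {p}: f^{-1}(U) = {p53} ∈ τ_X ✓.
  U = {q}: f^{-1}(U) = {p52} ∈ τ_X ✓.
  U = {r}: f^{-1}(U) = ∅ ∈ τ_X ✓.
  U = {p, q}: f^{-1}(U) = {p52, p53} ∈ τ_X ✓.
  U = {p, r}: f^{-1}(U) = {p53} ∈ τ_X ✓.
  U = {q, r}: f^{-1}(U) = {p52} ∈ τ_X ✓.
  U = {p, q, r}: f^{-1}(U) = {p52, p53} ∈ τ_X ✓.
Every preimage lies in τ_X, so f IS continuous.


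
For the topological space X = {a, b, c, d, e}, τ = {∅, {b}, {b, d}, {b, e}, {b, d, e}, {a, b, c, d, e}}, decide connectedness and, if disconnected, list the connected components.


(X, τ) is connected.

Find clopen sets (U ∈ τ with X ∖ U ∈ τ):
  U = ∅, X ∖ U = {a, b, c, d, e} — both open, so U is clopen.
  U = {a, b, c, d, e}, X ∖ U = ∅ — both open, so U is clopen.
Only trivial clopens (∅ and X) exist, so (X, τ) is connected.
Compute connected components by grouping points that agree on all clopens:
  component: {a, b, c, d, e}


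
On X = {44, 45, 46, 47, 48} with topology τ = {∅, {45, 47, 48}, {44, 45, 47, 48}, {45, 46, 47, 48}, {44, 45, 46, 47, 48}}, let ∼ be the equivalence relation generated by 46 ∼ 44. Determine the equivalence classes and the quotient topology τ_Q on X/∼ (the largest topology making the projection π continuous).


X/∼ = {[44=46], [45], [47], [48]}; |τ_Q| = 3.

Equivalence classes: [44=46], [45], [47], [48].
Quotient map π: X → X/∼ sends 44 ↦ [44=46], 45 ↦ [45], 46 ↦ [44=46], 47 ↦ [47], 48 ↦ [48].
For each subset V ⊆ X/∼, compute π^{-1}(V) ⊆ X and check whether π^{-1}(V) ∈ τ. V is open in τ_Q iff π^{-1}(V) ∈ τ.
  V = {}: π^{-1}(V) = ∅ ∈ τ ✓.
  V = {[44=46]}: π^{-1}(V) = {44, 46} ∉ τ ✗.
  V = {[45]}: π^{-1}(V) = {45} ∉ τ ✗.
  V = {[44=46], [45]}: π^{-1}(V) = {44, 45, 46} ∉ τ ✗.
  V = {[47]}: π^{-1}(V) = {47} ∉ τ ✗.
  V = {[44=46], [47]}: π^{-1}(V) = {44, 46, 47} ∉ τ ✗.
  V = {[45], [47]}: π^{-1}(V) = {45, 47} ∉ τ ✗.
  V = {[44=46], [45], [47]}: π^{-1}(V) = {44, 45, 46, 47} ∉ τ ✗.
  V = {[48]}: π^{-1}(V) = {48} ∉ τ ✗.
  V = {[44=46], [48]}: π^{-1}(V) = {44, 46, 48} ∉ τ ✗.
  V = {[45], [48]}: π^{-1}(V) = {45, 48} ∉ τ ✗.
  V = {[44=46], [45], [48]}: π^{-1}(V) = {44, 45, 46, 48} ∉ τ ✗.
  V = {[47], [48]}: π^{-1}(V) = {47, 48} ∉ τ ✗.
  V = {[44=46], [47], [48]}: π^{-1}(V) = {44, 46, 47, 48} ∉ τ ✗.
  V = {[45], [47], [48]}: π^{-1}(V) = {45, 47, 48} ∈ τ ✓.
  V = {[44=46], [45], [47], [48]}: π^{-1}(V) = {44, 45, 46, 47, 48} ∈ τ ✓.
Open sets in the quotient: τ_Q = {{}, {[45], [47], [48]}, {[44=46], [45], [47], [48]}} (3 elements).


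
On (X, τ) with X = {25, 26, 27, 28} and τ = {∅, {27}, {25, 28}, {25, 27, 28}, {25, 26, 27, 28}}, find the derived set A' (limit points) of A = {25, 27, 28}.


A' = {25, 26, 28}

For each x ∈ X, list the open sets U ∈ τ with x ∈ U, then check whether U ∩ (A ∖ {x}) ≠ ∅ for every such U.
  x = 25: opens ∋ x are {25, 28}, {25, 27, 28}, {25, 26, 27, 28}; each meets A ∖ {25}, so x IS a limit point.
  x = 26: opens ∋ x are {25, 26, 27, 28}; each meets A ∖ {26}, so x IS a limit point.
  x = 27: open {27} ∋ x has {27} ∩ (A ∖ {27}) = ∅, so x is NOT a limit point.
  x = 28: opens ∋ x are {25, 28}, {25, 27, 28}, {25, 26, 27, 28}; each meets A ∖ {28}, so x IS a limit point.
Collecting: A' = {25, 26, 28}.


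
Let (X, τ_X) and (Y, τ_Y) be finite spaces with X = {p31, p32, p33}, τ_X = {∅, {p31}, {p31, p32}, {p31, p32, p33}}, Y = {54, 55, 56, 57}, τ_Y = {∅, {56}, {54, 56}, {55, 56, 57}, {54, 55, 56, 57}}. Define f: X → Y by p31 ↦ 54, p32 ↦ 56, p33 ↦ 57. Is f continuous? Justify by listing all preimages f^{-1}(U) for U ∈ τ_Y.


f is NOT continuous.

Compute f^{-1}(U) for each U ∈ τ_Y:
  U = ∅: f^{-1}(U) = ∅ ∈ τ_X ✓.
  U = {56}: f^{-1}(U) = {p32} ∉ τ_X ✗.
  U = {54, 56}: f^{-1}(U) = {p31, p32} ∈ τ_X ✓.
  U = {55, 56, 57}: f^{-1}(U) = {p32, p33} ∉ τ_X ✗.
  U = {54, 55, 56, 57}: f^{-1}(U) = {p31, p32, p33} ∈ τ_X ✓.
Found U = {56} with f^{-1}(U) = {p32} not in τ_X. Therefore f is NOT continuous.


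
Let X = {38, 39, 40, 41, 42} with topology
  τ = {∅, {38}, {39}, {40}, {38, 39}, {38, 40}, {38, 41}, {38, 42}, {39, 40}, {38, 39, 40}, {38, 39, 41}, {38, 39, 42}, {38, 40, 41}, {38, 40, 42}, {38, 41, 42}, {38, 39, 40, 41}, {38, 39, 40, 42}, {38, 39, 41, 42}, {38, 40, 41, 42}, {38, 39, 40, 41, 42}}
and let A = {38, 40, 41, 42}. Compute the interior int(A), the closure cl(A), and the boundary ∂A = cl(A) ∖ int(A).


int(A) = {38, 40, 41, 42}, cl(A) = {38, 40, 41, 42}, ∂A = ∅.

Closed sets in (X, τ) are complements of opens:
  closed(X, τ) = {∅, {39}, {40}, {41}, {42}, {39, 40}, {39, 41}, {39, 42}, {40, 41}, {40, 42}, {41, 42}, {38, 41, 42}, {39, 40, 41}, {39, 40, 42}, {39, 41, 42}, {40, 41, 42}, {38, 39, 41, 42}, {38, 40, 41, 42}, {39, 40, 41, 42}, {38, 39, 40, 41, 42}}.
int(A) = ⋃ {U ∈ τ : U ⊆ A}. Opens contained in A: ∅, {38}, {40}, {38, 40}, {38, 41}, {38, 42}, {38, 40, 41}, {38, 40, 42}, {38, 41, 42}, {38, 40, 41, 42}.
Taking the union of these: int(A) = {38, 40, 41, 42}.
cl(A) = ⋂ {C closed : A ⊆ C}. Closed sets containing A: {38, 40, 41, 42}, {38, 39, 40, 41, 42}.
Intersecting these: cl(A) = {38, 40, 41, 42}.
∂A = cl(A) ∖ int(A) = {38, 40, 41, 42} ∖ {38, 40, 41, 42} = ∅.


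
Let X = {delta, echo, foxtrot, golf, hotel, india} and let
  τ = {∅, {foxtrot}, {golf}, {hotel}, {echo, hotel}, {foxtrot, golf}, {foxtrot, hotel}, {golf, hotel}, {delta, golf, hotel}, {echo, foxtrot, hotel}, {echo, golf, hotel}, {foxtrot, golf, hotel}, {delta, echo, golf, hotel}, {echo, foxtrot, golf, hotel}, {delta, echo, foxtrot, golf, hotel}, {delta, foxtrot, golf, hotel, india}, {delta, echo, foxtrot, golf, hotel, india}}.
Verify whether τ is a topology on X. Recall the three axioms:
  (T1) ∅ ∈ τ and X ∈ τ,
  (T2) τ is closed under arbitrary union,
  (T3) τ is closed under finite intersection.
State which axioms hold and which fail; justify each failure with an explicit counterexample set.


τ is NOT a topology on X.

Axiom (T1): ∅ ∈ τ? Yes; X ∈ τ? Yes.
Axiom (T2/T3): check pairwise unions and intersections of members of τ.
Counterexample for (T2): {foxtrot} ∪ {delta, golf, hotel} = {delta, foxtrot, golf, hotel} ∉ τ. Therefore τ is NOT a topology.


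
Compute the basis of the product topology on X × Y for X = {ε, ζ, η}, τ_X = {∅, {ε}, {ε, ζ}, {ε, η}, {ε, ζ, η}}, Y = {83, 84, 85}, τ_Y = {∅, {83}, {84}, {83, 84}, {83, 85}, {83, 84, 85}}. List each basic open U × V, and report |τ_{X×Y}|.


Basis B = {∅ × ∅, {ε} × {83}, {ε} × {84}, {ε} × {83, 84}, {ε} × {83, 85}, {ε, ζ} × {83}, {ε, η} × {83}, {ε, ζ} × {84}, {ε, η} × {84}, {ε} × {83, 84, 85}, {ε, ζ, η} × {83}, {ε, ζ, η} × {84}, {ε, ζ} × {83, 84}, {ε, η} × {83, 84}, {ε, ζ} × {83, 85}, {ε, η} × {83, 85}, {ε, ζ} × {83, 84, 85}, {ε, η} × {83, 84, 85}, {ε, ζ, η} × {83, 84}, {ε, ζ, η} × {83, 85}, {ε, ζ, η} × {83, 84, 85}}; |τ_{X×Y}| = 70.

Enumerate products U × V with U ∈ τ_X, V ∈ τ_Y (deduplicated):
  ∅ × ∅ = {} (∅)
  {ε} × {83} = {(ε,83)}
  {ε} × {84} = {(ε,84)}
  {ε} × {83, 84} = {(ε,83), (ε,84)}
  {ε} × {83, 85} = {(ε,83), (ε,85)}
  {ε, ζ} × {83} = {(ε,83), (ζ,83)}
  {ε, η} × {83} = {(ε,83), (η,83)}
  {ε, ζ} × {84} = {(ε,84), (ζ,84)}
  {ε, η} × {84} = {(ε,84), (η,84)}
  {ε} × {83, 84, 85} = {(ε,83), (ε,84), (ε,85)}
  {ε, ζ, η} × {83} = {(ε,83), (ζ,83), (η,83)}
  {ε, ζ, η} × {84} = {(ε,84), (ζ,84), (η,84)}
  {ε, ζ} × {83, 84} = {(ε,83), (ε,84), (ζ,83), (ζ,84)}
  {ε, η} × {83, 84} = {(ε,83), (ε,84), (η,83), (η,84)}
  {ε, ζ} × {83, 85} = {(ε,83), (ε,85), (ζ,83), (ζ,85)}
  {ε, η} × {83, 85} = {(ε,83), (ε,85), (η,83), (η,85)}
  {ε, ζ} × {83, 84, 85} = {(ε,83), (ε,84), (ε,85), (ζ,83), (ζ,84), (ζ,85)}
  {ε, η} × {83, 84, 85} = {(ε,83), (ε,84), (ε,85), (η,83), (η,84), (η,85)}
  {ε, ζ, η} × {83, 84} = {(ε,83), (ε,84), (ζ,83), (ζ,84), (η,83), (η,84)}
  {ε, ζ, η} × {83, 85} = {(ε,83), (ε,85), (ζ,83), (ζ,85), (η,83), (η,85)}
  {ε, ζ, η} × {83, 84, 85} = {(ε,83), (ε,84), (ε,85), (ζ,83), (ζ,84), (ζ,85), (η,83), (η,84), (η,85)}
These 21 distinct sets form the basis B.
Close under arbitrary unions to get τ_{X×Y}; counting gives |τ_{X×Y}| = 70.


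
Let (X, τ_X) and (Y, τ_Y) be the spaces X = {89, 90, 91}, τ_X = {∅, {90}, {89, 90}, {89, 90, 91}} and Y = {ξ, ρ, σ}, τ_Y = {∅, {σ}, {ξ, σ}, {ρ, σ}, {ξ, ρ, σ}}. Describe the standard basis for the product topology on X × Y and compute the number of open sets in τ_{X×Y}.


Basis B = {∅ × ∅, {90} × {σ}, {89, 90} × {σ}, {90} × {ξ, σ}, {90} × {ρ, σ}, {89, 90, 91} × {σ}, {90} × {ξ, ρ, σ}, {89, 90} × {ξ, σ}, {89, 90} × {ρ, σ}, {89, 90} × {ξ, ρ, σ}, {89, 90, 91} × {ξ, σ}, {89, 90, 91} × {ρ, σ}, {89, 90, 91} × {ξ, ρ, σ}}; |τ_{X×Y}| = 30.

Enumerate products U × V with U ∈ τ_X, V ∈ τ_Y (deduplicated):
  ∅ × ∅ = {} (∅)
  {90} × {σ} = {(90,σ)}
  {89, 90} × {σ} = {(89,σ), (90,σ)}
  {90} × {ξ, σ} = {(90,ξ), (90,σ)}
  {90} × {ρ, σ} = {(90,ρ), (90,σ)}
  {89, 90, 91} × {σ} = {(89,σ), (90,σ), (91,σ)}
  {90} × {ξ, ρ, σ} = {(90,ξ), (90,ρ), (90,σ)}
  {89, 90} × {ξ, σ} = {(89,ξ), (89,σ), (90,ξ), (90,σ)}
  {89, 90} × {ρ, σ} = {(89,ρ), (89,σ), (90,ρ), (90,σ)}
  {89, 90} × {ξ, ρ, σ} = {(89,ξ), (89,ρ), (89,σ), (90,ξ), (90,ρ), (90,σ)}
  {89, 90, 91} × {ξ, σ} = {(89,ξ), (89,σ), (90,ξ), (90,σ), (91,ξ), (91,σ)}
  {89, 90, 91} × {ρ, σ} = {(89,ρ), (89,σ), (90,ρ), (90,σ), (91,ρ), (91,σ)}
  {89, 90, 91} × {ξ, ρ, σ} = {(89,ξ), (89,ρ), (89,σ), (90,ξ), (90,ρ), (90,σ), (91,ξ), (91,ρ), (91,σ)}
These 13 distinct sets form the basis B.
Close under arbitrary unions to get τ_{X×Y}; counting gives |τ_{X×Y}| = 30.


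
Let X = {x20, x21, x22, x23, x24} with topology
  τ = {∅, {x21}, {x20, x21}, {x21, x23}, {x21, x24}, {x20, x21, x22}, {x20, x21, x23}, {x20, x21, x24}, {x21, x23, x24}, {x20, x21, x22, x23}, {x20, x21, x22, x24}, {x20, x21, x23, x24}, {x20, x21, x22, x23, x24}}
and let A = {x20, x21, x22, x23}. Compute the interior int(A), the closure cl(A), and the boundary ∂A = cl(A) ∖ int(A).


int(A) = {x20, x21, x22, x23}, cl(A) = {x20, x21, x22, x23, x24}, ∂A = {x24}.

Closed sets in (X, τ) are complements of opens:
  closed(X, τ) = {∅, {x22}, {x23}, {x24}, {x20, x22}, {x22, x23}, {x22, x24}, {x23, x24}, {x20, x22, x23}, {x20, x22, x24}, {x22, x23, x24}, {x20, x22, x23, x24}, {x20, x21, x22, x23, x24}}.
int(A) = ⋃ {U ∈ τ : U ⊆ A}. Opens contained in A: ∅, {x21}, {x20, x21}, {x21, x23}, {x20, x21, x22}, {x20, x21, x23}, {x20, x21, x22, x23}.
Taking the union of these: int(A) = {x20, x21, x22, x23}.
cl(A) = ⋂ {C closed : A ⊆ C}. Closed sets containing A: {x20, x21, x22, x23, x24}.
Intersecting these: cl(A) = {x20, x21, x22, x23, x24}.
∂A = cl(A) ∖ int(A) = {x20, x21, x22, x23, x24} ∖ {x20, x21, x22, x23} = {x24}.


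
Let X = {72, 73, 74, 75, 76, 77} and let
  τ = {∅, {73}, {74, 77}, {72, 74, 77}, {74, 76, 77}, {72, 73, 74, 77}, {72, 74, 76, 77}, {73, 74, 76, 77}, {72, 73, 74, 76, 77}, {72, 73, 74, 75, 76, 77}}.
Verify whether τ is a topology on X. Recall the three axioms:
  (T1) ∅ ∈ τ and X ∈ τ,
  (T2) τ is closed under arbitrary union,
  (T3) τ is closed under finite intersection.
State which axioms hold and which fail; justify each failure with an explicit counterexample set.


τ is NOT a topology on X.

Axiom (T1): ∅ ∈ τ? Yes; X ∈ τ? Yes.
Axiom (T2/T3): check pairwise unions and intersections of members of τ.
Counterexample for (T2): {73} ∪ {74, 77} = {73, 74, 77} ∉ τ. Therefore τ is NOT a topology.


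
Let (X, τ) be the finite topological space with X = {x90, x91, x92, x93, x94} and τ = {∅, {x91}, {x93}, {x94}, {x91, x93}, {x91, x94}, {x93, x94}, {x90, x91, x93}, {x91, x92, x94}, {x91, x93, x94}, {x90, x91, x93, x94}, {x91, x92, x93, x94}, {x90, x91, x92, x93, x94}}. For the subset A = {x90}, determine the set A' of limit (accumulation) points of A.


A' = ∅

For each x ∈ X, list the open sets U ∈ τ with x ∈ U, then check whether U ∩ (A ∖ {x}) ≠ ∅ for every such U.
  x = x90: open {x90, x91, x93} ∋ x has {x90, x91, x93} ∩ (A ∖ {x90}) = ∅, so x is NOT a limit point.
  x = x91: open {x91} ∋ x has {x91} ∩ (A ∖ {x91}) = ∅, so x is NOT a limit point.
  x = x92: open {x91, x92, x94} ∋ x has {x91, x92, x94} ∩ (A ∖ {x92}) = ∅, so x is NOT a limit point.
  x = x93: open {x93} ∋ x has {x93} ∩ (A ∖ {x93}) = ∅, so x is NOT a limit point.
  x = x94: open {x94} ∋ x has {x94} ∩ (A ∖ {x94}) = ∅, so x is NOT a limit point.
Collecting: A' = ∅.


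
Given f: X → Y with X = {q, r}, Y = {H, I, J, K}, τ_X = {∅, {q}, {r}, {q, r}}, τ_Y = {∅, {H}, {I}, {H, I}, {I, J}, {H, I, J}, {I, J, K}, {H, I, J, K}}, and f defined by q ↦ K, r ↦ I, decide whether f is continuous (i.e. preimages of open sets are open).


f IS continuous.

Compute f^{-1}(U) for each U ∈ τ_Y:
  U = ∅: f^{-1}(U) = ∅ ∈ τ_X ✓.
  U = {H}: f^{-1}(U) = ∅ ∈ τ_X ✓.
  U = {I}: f^{-1}(U) = {r} ∈ τ_X ✓.
  U = {H, I}: f^{-1}(U) = {r} ∈ τ_X ✓.
  U = {I, J}: f^{-1}(U) = {r} ∈ τ_X ✓.
  U = {H, I, J}: f^{-1}(U) = {r} ∈ τ_X ✓.
  U = {I, J, K}: f^{-1}(U) = {q, r} ∈ τ_X ✓.
  U = {H, I, J, K}: f^{-1}(U) = {q, r} ∈ τ_X ✓.
Every preimage lies in τ_X, so f IS continuous.


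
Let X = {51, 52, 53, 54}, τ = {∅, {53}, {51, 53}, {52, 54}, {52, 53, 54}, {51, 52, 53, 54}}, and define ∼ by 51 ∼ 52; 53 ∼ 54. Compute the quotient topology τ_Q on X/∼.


X/∼ = {[51=52], [53=54]}; |τ_Q| = 2.

Equivalence classes: [51=52], [53=54].
Quotient map π: X → X/∼ sends 51 ↦ [51=52], 52 ↦ [51=52], 53 ↦ [53=54], 54 ↦ [53=54].
For each subset V ⊆ X/∼, compute π^{-1}(V) ⊆ X and check whether π^{-1}(V) ∈ τ. V is open in τ_Q iff π^{-1}(V) ∈ τ.
  V = {}: π^{-1}(V) = ∅ ∈ τ ✓.
  V = {[51=52]}: π^{-1}(V) = {51, 52} ∉ τ ✗.
  V = {[53=54]}: π^{-1}(V) = {53, 54} ∉ τ ✗.
  V = {[51=52], [53=54]}: π^{-1}(V) = {51, 52, 53, 54} ∈ τ ✓.
Open sets in the quotient: τ_Q = {{}, {[51=52], [53=54]}} (2 elements).


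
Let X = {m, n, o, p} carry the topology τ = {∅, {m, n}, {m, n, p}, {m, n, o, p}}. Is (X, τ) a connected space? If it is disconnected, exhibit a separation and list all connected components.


(X, τ) is connected.

Find clopen sets (U ∈ τ with X ∖ U ∈ τ):
  U = ∅, X ∖ U = {m, n, o, p} — both open, so U is clopen.
  U = {m, n, o, p}, X ∖ U = ∅ — both open, so U is clopen.
Only trivial clopens (∅ and X) exist, so (X, τ) is connected.
Compute connected components by grouping points that agree on all clopens:
  component: {m, n, o, p}


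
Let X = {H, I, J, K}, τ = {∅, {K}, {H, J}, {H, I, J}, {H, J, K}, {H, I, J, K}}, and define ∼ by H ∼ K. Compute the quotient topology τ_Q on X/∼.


X/∼ = {[H=K], [I], [J]}; |τ_Q| = 3.

Equivalence classes: [H=K], [I], [J].
Quotient map π: X → X/∼ sends H ↦ [H=K], I ↦ [I], J ↦ [J], K ↦ [H=K].
For each subset V ⊆ X/∼, compute π^{-1}(V) ⊆ X and check whether π^{-1}(V) ∈ τ. V is open in τ_Q iff π^{-1}(V) ∈ τ.
  V = {}: π^{-1}(V) = ∅ ∈ τ ✓.
  V = {[H=K]}: π^{-1}(V) = {H, K} ∉ τ ✗.
  V = {[I]}: π^{-1}(V) = {I} ∉ τ ✗.
  V = {[H=K], [I]}: π^{-1}(V) = {H, I, K} ∉ τ ✗.
  V = {[J]}: π^{-1}(V) = {J} ∉ τ ✗.
  V = {[H=K], [J]}: π^{-1}(V) = {H, J, K} ∈ τ ✓.
  V = {[I], [J]}: π^{-1}(V) = {I, J} ∉ τ ✗.
  V = {[H=K], [I], [J]}: π^{-1}(V) = {H, I, J, K} ∈ τ ✓.
Open sets in the quotient: τ_Q = {{}, {[H=K], [J]}, {[H=K], [I], [J]}} (3 elements).


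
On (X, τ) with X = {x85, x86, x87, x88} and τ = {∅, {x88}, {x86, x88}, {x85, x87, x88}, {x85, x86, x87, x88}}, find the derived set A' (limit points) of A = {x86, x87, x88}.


A' = {x85, x86, x87}

For each x ∈ X, list the open sets U ∈ τ with x ∈ U, then check whether U ∩ (A ∖ {x}) ≠ ∅ for every such U.
  x = x85: opens ∋ x are {x85, x87, x88}, {x85, x86, x87, x88}; each meets A ∖ {x85}, so x IS a limit point.
  x = x86: opens ∋ x are {x86, x88}, {x85, x86, x87, x88}; each meets A ∖ {x86}, so x IS a limit point.
  x = x87: opens ∋ x are {x85, x87, x88}, {x85, x86, x87, x88}; each meets A ∖ {x87}, so x IS a limit point.
  x = x88: open {x88} ∋ x has {x88} ∩ (A ∖ {x88}) = ∅, so x is NOT a limit point.
Collecting: A' = {x85, x86, x87}.


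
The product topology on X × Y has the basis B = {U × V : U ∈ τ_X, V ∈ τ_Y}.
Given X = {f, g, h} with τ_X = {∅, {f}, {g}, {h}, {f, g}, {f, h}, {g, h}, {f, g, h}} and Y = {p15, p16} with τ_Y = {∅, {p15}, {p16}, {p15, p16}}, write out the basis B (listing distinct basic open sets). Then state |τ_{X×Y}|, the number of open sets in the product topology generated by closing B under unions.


Basis B = {∅ × ∅, {f} × {p15}, {f} × {p16}, {g} × {p15}, {g} × {p16}, {h} × {p15}, {h} × {p16}, {f} × {p15, p16}, {f, g} × {p15}, {f, h} × {p15}, {f, g} × {p16}, {f, h} × {p16}, {g} × {p15, p16}, {g, h} × {p15}, {g, h} × {p16}, {h} × {p15, p16}, {f, g, h} × {p15}, {f, g, h} × {p16}, {f, g} × {p15, p16}, {f, h} × {p15, p16}, {g, h} × {p15, p16}, {f, g, h} × {p15, p16}}; |τ_{X×Y}| = 64.

Enumerate products U × V with U ∈ τ_X, V ∈ τ_Y (deduplicated):
  ∅ × ∅ = {} (∅)
  {f} × {p15} = {(f,p15)}
  {f} × {p16} = {(f,p16)}
  {g} × {p15} = {(g,p15)}
  {g} × {p16} = {(g,p16)}
  {h} × {p15} = {(h,p15)}
  {h} × {p16} = {(h,p16)}
  {f} × {p15, p16} = {(f,p15), (f,p16)}
  {f, g} × {p15} = {(f,p15), (g,p15)}
  {f, h} × {p15} = {(f,p15), (h,p15)}
  {f, g} × {p16} = {(f,p16), (g,p16)}
  {f, h} × {p16} = {(f,p16), (h,p16)}
  {g} × {p15, p16} = {(g,p15), (g,p16)}
  {g, h} × {p15} = {(g,p15), (h,p15)}
  {g, h} × {p16} = {(g,p16), (h,p16)}
  {h} × {p15, p16} = {(h,p15), (h,p16)}
  {f, g, h} × {p15} = {(f,p15), (g,p15), (h,p15)}
  {f, g, h} × {p16} = {(f,p16), (g,p16), (h,p16)}
  {f, g} × {p15, p16} = {(f,p15), (f,p16), (g,p15), (g,p16)}
  {f, h} × {p15, p16} = {(f,p15), (f,p16), (h,p15), (h,p16)}
  {g, h} × {p15, p16} = {(g,p15), (g,p16), (h,p15), (h,p16)}
  {f, g, h} × {p15, p16} = {(f,p15), (f,p16), (g,p15), (g,p16), (h,p15), (h,p16)}
These 22 distinct sets form the basis B.
Close under arbitrary unions to get τ_{X×Y}; counting gives |τ_{X×Y}| = 64.


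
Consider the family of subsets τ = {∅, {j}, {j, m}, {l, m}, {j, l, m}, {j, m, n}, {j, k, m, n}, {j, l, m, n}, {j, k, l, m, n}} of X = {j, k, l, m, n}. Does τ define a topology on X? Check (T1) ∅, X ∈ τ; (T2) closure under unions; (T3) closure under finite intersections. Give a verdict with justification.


τ is NOT a topology on X.

Axiom (T1): ∅ ∈ τ? Yes; X ∈ τ? Yes.
Axiom (T2/T3): check pairwise unions and intersections of members of τ.
Counterexample for (T3): {j, m} ∩ {l, m} = {m} ∉ τ. Therefore τ is NOT a topology.


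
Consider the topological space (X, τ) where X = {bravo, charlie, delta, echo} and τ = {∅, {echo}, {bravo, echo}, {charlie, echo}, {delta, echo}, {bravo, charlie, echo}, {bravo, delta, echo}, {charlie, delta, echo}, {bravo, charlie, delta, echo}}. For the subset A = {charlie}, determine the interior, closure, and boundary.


int(A) = ∅, cl(A) = {charlie}, ∂A = {charlie}.

Closed sets in (X, τ) are complements of opens:
  closed(X, τ) = {∅, {bravo}, {charlie}, {delta}, {bravo, charlie}, {bravo, delta}, {charlie, delta}, {bravo, charlie, delta}, {bravo, charlie, delta, echo}}.
int(A) = ⋃ {U ∈ τ : U ⊆ A}. Opens contained in A: ∅.
Taking the union of these: int(A) = ∅.
cl(A) = ⋂ {C closed : A ⊆ C}. Closed sets containing A: {charlie}, {bravo, charlie}, {charlie, delta}, {bravo, charlie, delta}, {bravo, charlie, delta, echo}.
Intersecting these: cl(A) = {charlie}.
∂A = cl(A) ∖ int(A) = {charlie} ∖ ∅ = {charlie}.


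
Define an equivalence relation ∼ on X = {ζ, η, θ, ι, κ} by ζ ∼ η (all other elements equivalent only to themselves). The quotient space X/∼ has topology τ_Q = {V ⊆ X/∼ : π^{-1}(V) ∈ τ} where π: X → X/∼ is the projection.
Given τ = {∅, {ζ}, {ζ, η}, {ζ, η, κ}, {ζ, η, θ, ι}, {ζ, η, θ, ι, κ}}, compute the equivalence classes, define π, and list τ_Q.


X/∼ = {[ζ=η], [θ], [ι], [κ]}; |τ_Q| = 5.

Equivalence classes: [ζ=η], [θ], [ι], [κ].
Quotient map π: X → X/∼ sends ζ ↦ [ζ=η], η ↦ [ζ=η], θ ↦ [θ], ι ↦ [ι], κ ↦ [κ].
For each subset V ⊆ X/∼, compute π^{-1}(V) ⊆ X and check whether π^{-1}(V) ∈ τ. V is open in τ_Q iff π^{-1}(V) ∈ τ.
  V = {}: π^{-1}(V) = ∅ ∈ τ ✓.
  V = {[ζ=η]}: π^{-1}(V) = {ζ, η} ∈ τ ✓.
  V = {[θ]}: π^{-1}(V) = {θ} ∉ τ ✗.
  V = {[ζ=η], [θ]}: π^{-1}(V) = {ζ, η, θ} ∉ τ ✗.
  V = {[ι]}: π^{-1}(V) = {ι} ∉ τ ✗.
  V = {[ζ=η], [ι]}: π^{-1}(V) = {ζ, η, ι} ∉ τ ✗.
  V = {[θ], [ι]}: π^{-1}(V) = {θ, ι} ∉ τ ✗.
  V = {[ζ=η], [θ], [ι]}: π^{-1}(V) = {ζ, η, θ, ι} ∈ τ ✓.
  V = {[κ]}: π^{-1}(V) = {κ} ∉ τ ✗.
  V = {[ζ=η], [κ]}: π^{-1}(V) = {ζ, η, κ} ∈ τ ✓.
  V = {[θ], [κ]}: π^{-1}(V) = {θ, κ} ∉ τ ✗.
  V = {[ζ=η], [θ], [κ]}: π^{-1}(V) = {ζ, η, θ, κ} ∉ τ ✗.
  V = {[ι], [κ]}: π^{-1}(V) = {ι, κ} ∉ τ ✗.
  V = {[ζ=η], [ι], [κ]}: π^{-1}(V) = {ζ, η, ι, κ} ∉ τ ✗.
  V = {[θ], [ι], [κ]}: π^{-1}(V) = {θ, ι, κ} ∉ τ ✗.
  V = {[ζ=η], [θ], [ι], [κ]}: π^{-1}(V) = {ζ, η, θ, ι, κ} ∈ τ ✓.
Open sets in the quotient: τ_Q = {{}, {[ζ=η]}, {[ζ=η], [θ], [ι]}, {[ζ=η], [κ]}, {[ζ=η], [θ], [ι], [κ]}} (5 elements).


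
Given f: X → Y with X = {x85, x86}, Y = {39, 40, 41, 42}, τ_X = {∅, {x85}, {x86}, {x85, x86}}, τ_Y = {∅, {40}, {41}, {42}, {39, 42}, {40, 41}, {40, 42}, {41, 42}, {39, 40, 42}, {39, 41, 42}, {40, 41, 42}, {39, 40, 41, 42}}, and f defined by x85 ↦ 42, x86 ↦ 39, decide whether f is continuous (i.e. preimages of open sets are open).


f IS continuous.

Compute f^{-1}(U) for each U ∈ τ_Y:
  U = ∅: f^{-1}(U) = ∅ ∈ τ_X ✓.
  U = {40}: f^{-1}(U) = ∅ ∈ τ_X ✓.
  U = {41}: f^{-1}(U) = ∅ ∈ τ_X ✓.
  U = {42}: f^{-1}(U) = {x85} ∈ τ_X ✓.
  U = {39, 42}: f^{-1}(U) = {x85, x86} ∈ τ_X ✓.
  U = {40, 41}: f^{-1}(U) = ∅ ∈ τ_X ✓.
  U = {40, 42}: f^{-1}(U) = {x85} ∈ τ_X ✓.
  U = {41, 42}: f^{-1}(U) = {x85} ∈ τ_X ✓.
  U = {39, 40, 42}: f^{-1}(U) = {x85, x86} ∈ τ_X ✓.
  U = {39, 41, 42}: f^{-1}(U) = {x85, x86} ∈ τ_X ✓.
  U = {40, 41, 42}: f^{-1}(U) = {x85} ∈ τ_X ✓.
  U = {39, 40, 41, 42}: f^{-1}(U) = {x85, x86} ∈ τ_X ✓.
Every preimage lies in τ_X, so f IS continuous.


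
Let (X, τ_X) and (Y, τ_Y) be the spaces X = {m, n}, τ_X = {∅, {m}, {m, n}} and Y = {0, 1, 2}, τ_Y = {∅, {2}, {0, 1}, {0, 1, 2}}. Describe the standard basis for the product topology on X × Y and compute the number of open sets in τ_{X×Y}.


Basis B = {∅ × ∅, {m} × {2}, {m} × {0, 1}, {m, n} × {2}, {m} × {0, 1, 2}, {m, n} × {0, 1}, {m, n} × {0, 1, 2}}; |τ_{X×Y}| = 9.

Enumerate products U × V with U ∈ τ_X, V ∈ τ_Y (deduplicated):
  ∅ × ∅ = {} (∅)
  {m} × {2} = {(m,2)}
  {m} × {0, 1} = {(m,0), (m,1)}
  {m, n} × {2} = {(m,2), (n,2)}
  {m} × {0, 1, 2} = {(m,0), (m,1), (m,2)}
  {m, n} × {0, 1} = {(m,0), (m,1), (n,0), (n,1)}
  {m, n} × {0, 1, 2} = {(m,0), (m,1), (m,2), (n,0), (n,1), (n,2)}
These 7 distinct sets form the basis B.
Close under arbitrary unions to get τ_{X×Y}; counting gives |τ_{X×Y}| = 9.


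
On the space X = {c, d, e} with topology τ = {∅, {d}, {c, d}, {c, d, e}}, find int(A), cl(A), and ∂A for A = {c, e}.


int(A) = ∅, cl(A) = {c, e}, ∂A = {c, e}.

Closed sets in (X, τ) are complements of opens:
  closed(X, τ) = {∅, {e}, {c, e}, {c, d, e}}.
int(A) = ⋃ {U ∈ τ : U ⊆ A}. Opens contained in A: ∅.
Taking the union of these: int(A) = ∅.
cl(A) = ⋂ {C closed : A ⊆ C}. Closed sets containing A: {c, e}, {c, d, e}.
Intersecting these: cl(A) = {c, e}.
∂A = cl(A) ∖ int(A) = {c, e} ∖ ∅ = {c, e}.


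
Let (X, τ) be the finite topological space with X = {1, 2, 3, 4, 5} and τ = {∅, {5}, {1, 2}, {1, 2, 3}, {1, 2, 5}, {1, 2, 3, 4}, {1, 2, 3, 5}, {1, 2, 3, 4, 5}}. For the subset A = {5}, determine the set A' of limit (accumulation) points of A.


A' = ∅

For each x ∈ X, list the open sets U ∈ τ with x ∈ U, then check whether U ∩ (A ∖ {x}) ≠ ∅ for every such U.
  x = 1: open {1, 2} ∋ x has {1, 2} ∩ (A ∖ {1}) = ∅, so x is NOT a limit point.
  x = 2: open {1, 2} ∋ x has {1, 2} ∩ (A ∖ {2}) = ∅, so x is NOT a limit point.
  x = 3: open {1, 2, 3} ∋ x has {1, 2, 3} ∩ (A ∖ {3}) = ∅, so x is NOT a limit point.
  x = 4: open {1, 2, 3, 4} ∋ x has {1, 2, 3, 4} ∩ (A ∖ {4}) = ∅, so x is NOT a limit point.
  x = 5: open {5} ∋ x has {5} ∩ (A ∖ {5}) = ∅, so x is NOT a limit point.
Collecting: A' = ∅.


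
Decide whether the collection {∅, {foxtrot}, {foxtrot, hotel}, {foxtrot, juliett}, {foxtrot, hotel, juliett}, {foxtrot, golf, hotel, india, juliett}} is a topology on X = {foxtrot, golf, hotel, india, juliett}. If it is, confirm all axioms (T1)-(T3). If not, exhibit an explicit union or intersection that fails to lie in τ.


τ IS a topology on X.

Axiom (T1): ∅ ∈ τ? Yes; X ∈ τ? Yes.
Axiom (T2/T3): check pairwise unions and intersections of members of τ.
All pairwise intersections and unions checked — each lies in τ. Therefore τ satisfies (T1), (T2), (T3): it IS a topology on X.


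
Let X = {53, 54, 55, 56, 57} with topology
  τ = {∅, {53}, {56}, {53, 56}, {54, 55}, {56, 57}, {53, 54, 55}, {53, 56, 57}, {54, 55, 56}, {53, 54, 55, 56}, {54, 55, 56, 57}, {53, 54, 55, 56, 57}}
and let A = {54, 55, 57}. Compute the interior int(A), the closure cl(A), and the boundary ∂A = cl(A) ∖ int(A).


int(A) = {54, 55}, cl(A) = {54, 55, 57}, ∂A = {57}.

Closed sets in (X, τ) are complements of opens:
  closed(X, τ) = {∅, {53}, {57}, {53, 57}, {54, 55}, {56, 57}, {53, 54, 55}, {53, 56, 57}, {54, 55, 57}, {53, 54, 55, 57}, {54, 55, 56, 57}, {53, 54, 55, 56, 57}}.
int(A) = ⋃ {U ∈ τ : U ⊆ A}. Opens contained in A: ∅, {54, 55}.
Taking the union of these: int(A) = {54, 55}.
cl(A) = ⋂ {C closed : A ⊆ C}. Closed sets containing A: {54, 55, 57}, {53, 54, 55, 57}, {54, 55, 56, 57}, {53, 54, 55, 56, 57}.
Intersecting these: cl(A) = {54, 55, 57}.
∂A = cl(A) ∖ int(A) = {54, 55, 57} ∖ {54, 55} = {57}.


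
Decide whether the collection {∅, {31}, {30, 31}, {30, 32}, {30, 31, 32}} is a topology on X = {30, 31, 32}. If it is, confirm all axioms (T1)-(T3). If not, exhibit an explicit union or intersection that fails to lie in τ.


τ is NOT a topology on X.

Axiom (T1): ∅ ∈ τ? Yes; X ∈ τ? Yes.
Axiom (T2/T3): check pairwise unions and intersections of members of τ.
Counterexample for (T3): {30, 31} ∩ {30, 32} = {30} ∉ τ. Therefore τ is NOT a topology.


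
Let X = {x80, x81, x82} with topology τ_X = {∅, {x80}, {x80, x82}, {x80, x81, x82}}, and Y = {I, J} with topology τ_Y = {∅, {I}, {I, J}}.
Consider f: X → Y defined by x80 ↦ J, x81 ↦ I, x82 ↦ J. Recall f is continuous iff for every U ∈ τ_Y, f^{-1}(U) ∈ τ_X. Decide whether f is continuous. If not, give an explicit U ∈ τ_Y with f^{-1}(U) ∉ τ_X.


f is NOT continuous.

Compute f^{-1}(U) for each U ∈ τ_Y:
  U = ∅: f^{-1}(U) = ∅ ∈ τ_X ✓.
  U = {I}: f^{-1}(U) = {x81} ∉ τ_X ✗.
  U = {I, J}: f^{-1}(U) = {x80, x81, x82} ∈ τ_X ✓.
Found U = {I} with f^{-1}(U) = {x81} not in τ_X. Therefore f is NOT continuous.


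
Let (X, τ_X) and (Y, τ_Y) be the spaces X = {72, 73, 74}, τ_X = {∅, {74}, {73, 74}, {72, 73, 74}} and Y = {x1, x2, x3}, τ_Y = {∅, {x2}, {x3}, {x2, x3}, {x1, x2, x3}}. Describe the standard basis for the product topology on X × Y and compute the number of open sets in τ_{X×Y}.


Basis B = {∅ × ∅, {74} × {x2}, {74} × {x3}, {73, 74} × {x2}, {73, 74} × {x3}, {74} × {x2, x3}, {72, 73, 74} × {x2}, {72, 73, 74} × {x3}, {74} × {x1, x2, x3}, {73, 74} × {x2, x3}, {72, 73, 74} × {x2, x3}, {73, 74} × {x1, x2, x3}, {72, 73, 74} × {x1, x2, x3}}; |τ_{X×Y}| = 30.

Enumerate products U × V with U ∈ τ_X, V ∈ τ_Y (deduplicated):
  ∅ × ∅ = {} (∅)
  {74} × {x2} = {(74,x2)}
  {74} × {x3} = {(74,x3)}
  {73, 74} × {x2} = {(73,x2), (74,x2)}
  {73, 74} × {x3} = {(73,x3), (74,x3)}
  {74} × {x2, x3} = {(74,x2), (74,x3)}
  {72, 73, 74} × {x2} = {(72,x2), (73,x2), (74,x2)}
  {72, 73, 74} × {x3} = {(72,x3), (73,x3), (74,x3)}
  {74} × {x1, x2, x3} = {(74,x1), (74,x2), (74,x3)}
  {73, 74} × {x2, x3} = {(73,x2), (73,x3), (74,x2), (74,x3)}
  {72, 73, 74} × {x2, x3} = {(72,x2), (72,x3), (73,x2), (73,x3), (74,x2), (74,x3)}
  {73, 74} × {x1, x2, x3} = {(73,x1), (73,x2), (73,x3), (74,x1), (74,x2), (74,x3)}
  {72, 73, 74} × {x1, x2, x3} = {(72,x1), (72,x2), (72,x3), (73,x1), (73,x2), (73,x3), (74,x1), (74,x2), (74,x3)}
These 13 distinct sets form the basis B.
Close under arbitrary unions to get τ_{X×Y}; counting gives |τ_{X×Y}| = 30.


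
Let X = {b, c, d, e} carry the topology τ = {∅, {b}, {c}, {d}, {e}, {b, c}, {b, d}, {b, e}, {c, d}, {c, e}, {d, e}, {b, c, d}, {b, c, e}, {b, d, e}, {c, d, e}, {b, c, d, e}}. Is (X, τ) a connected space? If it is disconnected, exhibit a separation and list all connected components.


(X, τ) is disconnected; components = [{b}, {c}, {d}, {e}].

Find clopen sets (U ∈ τ with X ∖ U ∈ τ):
  U = ∅, X ∖ U = {b, c, d, e} — both open, so U is clopen.
  U = {b}, X ∖ U = {c, d, e} — both open, so U is clopen.
  U = {c}, X ∖ U = {b, d, e} — both open, so U is clopen.
  U = {d}, X ∖ U = {b, c, e} — both open, so U is clopen.
  U = {e}, X ∖ U = {b, c, d} — both open, so U is clopen.
  U = {b, c}, X ∖ U = {d, e} — both open, so U is clopen.
  U = {b, d}, X ∖ U = {c, e} — both open, so U is clopen.
  U = {b, e}, X ∖ U = {c, d} — both open, so U is clopen.
  U = {c, d}, X ∖ U = {b, e} — both open, so U is clopen.
  U = {c, e}, X ∖ U = {b, d} — both open, so U is clopen.
  U = {d, e}, X ∖ U = {b, c} — both open, so U is clopen.
  U = {b, c, d}, X ∖ U = {e} — both open, so U is clopen.
  U = {b, c, e}, X ∖ U = {d} — both open, so U is clopen.
  U = {b, d, e}, X ∖ U = {c} — both open, so U is clopen.
  U = {c, d, e}, X ∖ U = {b} — both open, so U is clopen.
  U = {b, c, d, e}, X ∖ U = ∅ — both open, so U is clopen.
Nontrivial clopen(s) exist: e.g. {c}. So (X, τ) is disconnected.
Compute connected components by grouping points that agree on all clopens:
  component: {b}
  component: {c}
  component: {d}
  component: {e}


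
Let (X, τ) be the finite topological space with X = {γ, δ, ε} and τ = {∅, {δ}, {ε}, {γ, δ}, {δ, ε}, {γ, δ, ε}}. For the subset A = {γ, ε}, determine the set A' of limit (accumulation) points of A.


A' = ∅

For each x ∈ X, list the open sets U ∈ τ with x ∈ U, then check whether U ∩ (A ∖ {x}) ≠ ∅ for every such U.
  x = γ: open {γ, δ} ∋ x has {γ, δ} ∩ (A ∖ {γ}) = ∅, so x is NOT a limit point.
  x = δ: open {δ} ∋ x has {δ} ∩ (A ∖ {δ}) = ∅, so x is NOT a limit point.
  x = ε: open {ε} ∋ x has {ε} ∩ (A ∖ {ε}) = ∅, so x is NOT a limit point.
Collecting: A' = ∅.


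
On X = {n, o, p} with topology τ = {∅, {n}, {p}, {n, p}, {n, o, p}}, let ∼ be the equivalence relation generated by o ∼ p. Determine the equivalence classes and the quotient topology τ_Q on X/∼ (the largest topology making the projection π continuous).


X/∼ = {[n], [o=p]}; |τ_Q| = 3.

Equivalence classes: [n], [o=p].
Quotient map π: X → X/∼ sends n ↦ [n], o ↦ [o=p], p ↦ [o=p].
For each subset V ⊆ X/∼, compute π^{-1}(V) ⊆ X and check whether π^{-1}(V) ∈ τ. V is open in τ_Q iff π^{-1}(V) ∈ τ.
  V = {}: π^{-1}(V) = ∅ ∈ τ ✓.
  V = {[n]}: π^{-1}(V) = {n} ∈ τ ✓.
  V = {[o=p]}: π^{-1}(V) = {o, p} ∉ τ ✗.
  V = {[n], [o=p]}: π^{-1}(V) = {n, o, p} ∈ τ ✓.
Open sets in the quotient: τ_Q = {{}, {[n]}, {[n], [o=p]}} (3 elements).


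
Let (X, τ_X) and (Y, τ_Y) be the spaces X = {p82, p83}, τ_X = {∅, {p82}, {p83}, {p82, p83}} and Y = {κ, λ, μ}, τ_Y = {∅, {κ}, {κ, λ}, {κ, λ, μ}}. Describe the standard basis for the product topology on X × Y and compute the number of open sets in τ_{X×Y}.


Basis B = {∅ × ∅, {p82} × {κ}, {p83} × {κ}, {p82} × {κ, λ}, {p82, p83} × {κ}, {p83} × {κ, λ}, {p82} × {κ, λ, μ}, {p83} × {κ, λ, μ}, {p82, p83} × {κ, λ}, {p82, p83} × {κ, λ, μ}}; |τ_{X×Y}| = 16.

Enumerate products U × V with U ∈ τ_X, V ∈ τ_Y (deduplicated):
  ∅ × ∅ = {} (∅)
  {p82} × {κ} = {(p82,κ)}
  {p83} × {κ} = {(p83,κ)}
  {p82} × {κ, λ} = {(p82,κ), (p82,λ)}
  {p82, p83} × {κ} = {(p82,κ), (p83,κ)}
  {p83} × {κ, λ} = {(p83,κ), (p83,λ)}
  {p82} × {κ, λ, μ} = {(p82,κ), (p82,λ), (p82,μ)}
  {p83} × {κ, λ, μ} = {(p83,κ), (p83,λ), (p83,μ)}
  {p82, p83} × {κ, λ} = {(p82,κ), (p82,λ), (p83,κ), (p83,λ)}
  {p82, p83} × {κ, λ, μ} = {(p82,κ), (p82,λ), (p82,μ), (p83,κ), (p83,λ), (p83,μ)}
These 10 distinct sets form the basis B.
Close under arbitrary unions to get τ_{X×Y}; counting gives |τ_{X×Y}| = 16.


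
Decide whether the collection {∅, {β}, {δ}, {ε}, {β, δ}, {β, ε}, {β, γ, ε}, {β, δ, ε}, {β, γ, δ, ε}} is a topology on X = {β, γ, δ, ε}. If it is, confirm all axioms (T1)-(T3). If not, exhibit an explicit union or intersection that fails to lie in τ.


τ is NOT a topology on X.

Axiom (T1): ∅ ∈ τ? Yes; X ∈ τ? Yes.
Axiom (T2/T3): check pairwise unions and intersections of members of τ.
Counterexample for (T2): {δ} ∪ {ε} = {δ, ε} ∉ τ. Therefore τ is NOT a topology.


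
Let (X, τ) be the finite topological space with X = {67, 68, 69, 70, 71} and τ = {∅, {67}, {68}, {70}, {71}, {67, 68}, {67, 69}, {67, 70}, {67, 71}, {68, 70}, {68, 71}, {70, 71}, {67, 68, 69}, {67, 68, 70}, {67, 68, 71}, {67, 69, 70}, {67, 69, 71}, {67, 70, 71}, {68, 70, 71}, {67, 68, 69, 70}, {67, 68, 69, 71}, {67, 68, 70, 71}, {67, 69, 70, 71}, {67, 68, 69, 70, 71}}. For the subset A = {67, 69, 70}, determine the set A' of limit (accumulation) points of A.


A' = {69}

For each x ∈ X, list the open sets U ∈ τ with x ∈ U, then check whether U ∩ (A ∖ {x}) ≠ ∅ for every such U.
  x = 67: open {67} ∋ x has {67} ∩ (A ∖ {67}) = ∅, so x is NOT a limit point.
  x = 68: open {68} ∋ x has {68} ∩ (A ∖ {68}) = ∅, so x is NOT a limit point.
  x = 69: opens ∋ x are {67, 69}, {67, 68, 69}, {67, 69, 70}, {67, 69, 71}, {67, 68, 69, 70}, {67, 68, 69, 71}, {67, 69, 70, 71}, {67, 68, 69, 70, 71}; each meets A ∖ {69}, so x IS a limit point.
  x = 70: open {70} ∋ x has {70} ∩ (A ∖ {70}) = ∅, so x is NOT a limit point.
  x = 71: open {71} ∋ x has {71} ∩ (A ∖ {71}) = ∅, so x is NOT a limit point.
Collecting: A' = {69}.


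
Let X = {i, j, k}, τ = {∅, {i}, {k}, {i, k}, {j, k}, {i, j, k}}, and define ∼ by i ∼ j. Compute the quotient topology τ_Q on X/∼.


X/∼ = {[i=j], [k]}; |τ_Q| = 3.

Equivalence classes: [i=j], [k].
Quotient map π: X → X/∼ sends i ↦ [i=j], j ↦ [i=j], k ↦ [k].
For each subset V ⊆ X/∼, compute π^{-1}(V) ⊆ X and check whether π^{-1}(V) ∈ τ. V is open in τ_Q iff π^{-1}(V) ∈ τ.
  V = {}: π^{-1}(V) = ∅ ∈ τ ✓.
  V = {[i=j]}: π^{-1}(V) = {i, j} ∉ τ ✗.
  V = {[k]}: π^{-1}(V) = {k} ∈ τ ✓.
  V = {[i=j], [k]}: π^{-1}(V) = {i, j, k} ∈ τ ✓.
Open sets in the quotient: τ_Q = {{}, {[k]}, {[i=j], [k]}} (3 elements).
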